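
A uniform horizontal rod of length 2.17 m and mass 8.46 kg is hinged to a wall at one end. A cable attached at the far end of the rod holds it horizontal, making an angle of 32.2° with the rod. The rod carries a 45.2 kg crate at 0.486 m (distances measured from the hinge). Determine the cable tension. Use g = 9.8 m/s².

About the hinge:
Beam weight: 8.46 × 9.8 = 82.91 N down at 1.085 m → arm 1.085 m, τ = 82.91 × 1.085 = 89.96 N·m clockwise.
Crate: 45.2 × 9.8 = 443 N down at 0.486 m → arm 0.486 m, τ = 443 × 0.486 = 215.3 N·m clockwise.
Total clockwise load moment = 305.3 N·m.
The cable tension T acts at 2.17 m; only its component perpendicular to the rod, T sinθ, produces torque. sin 32.2° = 0.5329.
For rotational equilibrium, T × 2.17 × 0.5329 = 305.3, so T = 305.3 / 1.156 = 264 N.

T ≈ 264 N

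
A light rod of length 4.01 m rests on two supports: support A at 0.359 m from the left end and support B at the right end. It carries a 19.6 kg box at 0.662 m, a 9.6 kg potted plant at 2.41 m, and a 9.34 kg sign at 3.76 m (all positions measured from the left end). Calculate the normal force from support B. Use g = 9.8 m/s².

R_B ≈ 154 N

About support A:
Box: 19.6 × 9.8 = 192.1 N down at 0.662 m → arm 0.303 m, τ = 192.1 × 0.303 = 58.21 N·m clockwise.
Potted plant: 9.6 × 9.8 = 94.08 N down at 2.41 m → arm 2.051 m, τ = 94.08 × 2.051 = 193 N·m clockwise.
Sign: 9.34 × 9.8 = 91.53 N down at 3.76 m → arm 3.401 m, τ = 91.53 × 3.401 = 311.3 N·m clockwise.
Net load moment about support A = 562.5 N·m clockwise.
Reaction R at support B is upward at 4.01 m, arm 3.651 m → moment R × 3.651 counterclockwise.
Setting net torque to zero: R × 3.651 = 562.5 → R = 154 N.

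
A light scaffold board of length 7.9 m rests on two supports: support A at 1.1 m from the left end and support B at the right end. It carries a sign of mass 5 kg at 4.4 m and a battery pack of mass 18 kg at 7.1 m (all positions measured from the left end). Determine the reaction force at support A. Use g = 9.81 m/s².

Choose support B as the axis so its reaction then has zero moment arm.
Sign: 5 × 9.81 = 49.05 N down at 4.4 m → arm 3.5 m, τ = 49.05 × 3.5 = 171.7 N·m counterclockwise.
Battery pack: 18 × 9.81 = 176.6 N down at 7.1 m → arm 0.8 m, τ = 176.6 × 0.8 = 141.3 N·m counterclockwise.
Net load moment about support B = 313 N·m counterclockwise.
Reaction R at support A is upward at 1.1 m, arm 6.8 m → moment R × 6.8 clockwise.
Στ = 0 ⇒ R × 6.8 = 313 ⇒ R = 46 N.

R_A ≈ 46 N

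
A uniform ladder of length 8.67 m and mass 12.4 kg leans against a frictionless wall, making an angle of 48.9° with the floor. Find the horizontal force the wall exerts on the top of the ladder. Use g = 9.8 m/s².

Sum moments about the foot of the ladder (the floor normal and friction both act there and drop out).
Ladder weight 12.4×9.8 = 121.5 N acts at 4.335 m along the ladder; its horizontal arm is 4.335·cos48.9° = 2.85 m → τ = 346.3 N·m clockwise.
Wall normal N acts horizontally at the top; its moment arm is the height L sinθ = 8.67·sin48.9° = 6.533 m, counterclockwise.
Setting net torque to zero: N × 6.533 = 346.3 → N = 53 N.

N_wall ≈ 53 N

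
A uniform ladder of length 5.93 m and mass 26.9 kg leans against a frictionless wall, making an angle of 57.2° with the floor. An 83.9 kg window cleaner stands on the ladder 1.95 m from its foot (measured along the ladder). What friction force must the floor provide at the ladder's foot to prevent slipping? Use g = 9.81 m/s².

Sum moments about the foot of the ladder (the floor normal and friction both act there and drop out).
Ladder weight 26.9×9.81 = 263.9 N acts at 2.965 m along the ladder; its horizontal arm is 2.965·cos57.2° = 1.606 m → τ = 423.8 N·m clockwise.
Window cleaner: 83.9×9.81 = 823.1 N at 1.95 m → arm 1.056 m → τ = 869.2 N·m clockwise.
Wall normal N acts horizontally at the top; its moment arm is the height L sinθ = 5.93·sin57.2° = 4.985 m, counterclockwise.
Στ = 0 ⇒ N × 4.985 = 1293 ⇒ N = 259 N.
ΣFx = 0: friction at the foot balances the wall's push, so f = N_wall = 259 N.

f ≈ 259 N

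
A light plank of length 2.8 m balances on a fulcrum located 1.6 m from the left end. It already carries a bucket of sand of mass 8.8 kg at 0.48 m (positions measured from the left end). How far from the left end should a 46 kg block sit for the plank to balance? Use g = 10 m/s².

Choose the fulcrum (at 1.6 m from the left end) as the axis so the support reaction has zero arm there.
Bucket of sand: 8.8 × 10 = 88 N down at 0.48 m → arm 1.12 m, τ = 88 × 1.12 = 98.56 N·m counterclockwise.
Net moment of existing loads = 98.56 N·m counterclockwise.
The block weighs 46 × 10 = 460 N and must supply an equal clockwise moment, so its lever arm about the fulcrum is 98.56 / 460 = 0.214 m.
That puts it at 1.6 + 0.214 = 1.81 m from the left end.

x ≈ 1.81 m from the left end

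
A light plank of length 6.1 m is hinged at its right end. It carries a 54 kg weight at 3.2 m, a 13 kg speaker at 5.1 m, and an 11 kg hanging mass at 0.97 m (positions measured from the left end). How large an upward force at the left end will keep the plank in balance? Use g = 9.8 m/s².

F ≈ 363 N

Taking torques about the right end:
Weight: 54 × 9.8 = 529.2 N down at 3.2 m → arm 2.9 m, τ = 529.2 × 2.9 = 1535 N·m counterclockwise.
Speaker: 13 × 9.8 = 127.4 N down at 5.1 m → arm 1 m, τ = 127.4 × 1 = 127.4 N·m counterclockwise.
Hanging mass: 11 × 9.8 = 107.8 N down at 0.97 m → arm 5.13 m, τ = 107.8 × 5.13 = 553 N·m counterclockwise.
Net moment of the loads = 2215 N·m counterclockwise.
The upward force F acts at the left end, arm 6.1 m, giving F × 6.1 clockwise.
Στ = 0 ⇒ F × 6.1 = 2215 ⇒ F = 2215 / 6.1 = 363 N.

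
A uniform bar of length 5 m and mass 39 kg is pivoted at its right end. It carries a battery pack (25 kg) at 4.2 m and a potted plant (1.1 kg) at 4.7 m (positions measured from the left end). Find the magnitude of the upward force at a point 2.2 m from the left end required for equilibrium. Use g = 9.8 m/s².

F ≈ 412 N

Choose the right end as the axis so the unknown pivot reaction has zero arm there.
Beam weight: 39 × 9.8 = 382.2 N down at 2.5 m → arm 2.5 m, τ = 382.2 × 2.5 = 955.5 N·m counterclockwise.
Battery pack: 25 × 9.8 = 245 N down at 4.2 m → arm 0.8 m, τ = 245 × 0.8 = 196 N·m counterclockwise.
Potted plant: 1.1 × 9.8 = 10.78 N down at 4.7 m → arm 0.3 m, τ = 10.78 × 0.3 = 3.234 N·m counterclockwise.
Net moment of the loads = 1155 N·m counterclockwise.
The upward force F acts at a point 2.2 m from the left end, arm 2.8 m, giving F × 2.8 clockwise.
Στ = 0 ⇒ F × 2.8 = 1155 ⇒ F = 1155 / 2.8 = 412 N.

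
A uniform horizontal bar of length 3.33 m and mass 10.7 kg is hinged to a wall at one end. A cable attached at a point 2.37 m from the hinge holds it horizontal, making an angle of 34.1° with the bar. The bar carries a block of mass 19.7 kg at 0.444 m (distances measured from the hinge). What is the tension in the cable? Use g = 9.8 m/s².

T ≈ 196 N

Choose the hinge as the axis so the unknown hinge reaction has zero arm there.
Beam weight: 10.7 × 9.8 = 104.9 N down at 1.665 m → arm 1.665 m, τ = 104.9 × 1.665 = 174.7 N·m clockwise.
Block: 19.7 × 9.8 = 193.1 N down at 0.444 m → arm 0.444 m, τ = 193.1 × 0.444 = 85.74 N·m clockwise.
Total clockwise load moment = 260.4 N·m.
The cable tension T acts at 2.37 m; only its component perpendicular to the bar, T sinθ, produces torque. sin 34.1° = 0.5606.
For rotational equilibrium, T × 2.37 × 0.5606 = 260.4, so T = 260.4 / 1.329 = 196 N.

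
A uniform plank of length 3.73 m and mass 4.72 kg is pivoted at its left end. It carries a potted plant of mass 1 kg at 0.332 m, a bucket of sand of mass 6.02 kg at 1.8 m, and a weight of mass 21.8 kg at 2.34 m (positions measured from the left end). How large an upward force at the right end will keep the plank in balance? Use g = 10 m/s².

F ≈ 190 N

About the left end:
Beam weight: 4.72 × 10 = 47.2 N down at 1.865 m → arm 1.865 m, τ = 47.2 × 1.865 = 88.03 N·m clockwise.
Potted plant: 1 × 10 = 10 N down at 0.332 m → arm 0.332 m, τ = 10 × 0.332 = 3.32 N·m clockwise.
Bucket of sand: 6.02 × 10 = 60.2 N down at 1.8 m → arm 1.8 m, τ = 60.2 × 1.8 = 108.4 N·m clockwise.
Weight: 21.8 × 10 = 218 N down at 2.34 m → arm 2.34 m, τ = 218 × 2.34 = 510.1 N·m clockwise.
Net moment of the loads = 709.9 N·m clockwise.
The upward force F acts at the right end, arm 3.73 m, giving F × 3.73 counterclockwise.
For rotational equilibrium, F × 3.73 = 709.9, so F = 709.9 / 3.73 = 190 N.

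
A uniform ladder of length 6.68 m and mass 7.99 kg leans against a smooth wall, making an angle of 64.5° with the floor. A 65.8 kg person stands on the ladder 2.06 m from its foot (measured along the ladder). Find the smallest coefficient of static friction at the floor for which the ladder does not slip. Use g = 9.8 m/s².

Sum moments about the foot of the ladder (the floor normal and friction both act there and drop out).
Ladder weight 7.99×9.8 = 78.3 N acts at 3.34 m along the ladder; its horizontal arm is 3.34·cos64.5° = 1.438 m → τ = 112.6 N·m clockwise.
Person: 65.8×9.8 = 644.8 N at 2.06 m → arm 0.8869 m → τ = 571.9 N·m clockwise.
Wall normal N acts horizontally at the top; its moment arm is the height L sinθ = 6.68·sin64.5° = 6.029 m, counterclockwise.
For rotational equilibrium, N × 6.029 = 684.5, so N = 113.5 N.
ΣFx = 0 ⇒ f = N_wall = 113.5 N. ΣFy = 0 ⇒ N_floor = 723.1 N.
μ_min = f / N_floor = 113.5 / 723.1 = 0.157.

μ_min ≈ 0.157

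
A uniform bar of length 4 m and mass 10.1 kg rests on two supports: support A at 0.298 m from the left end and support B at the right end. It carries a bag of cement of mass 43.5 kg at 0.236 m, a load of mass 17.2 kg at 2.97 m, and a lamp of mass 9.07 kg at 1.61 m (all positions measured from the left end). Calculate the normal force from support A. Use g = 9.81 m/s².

Choose support B as the axis so its reaction then has zero moment arm.
Beam weight: 10.1 × 9.81 = 99.08 N down at 2 m → arm 2 m, τ = 99.08 × 2 = 198.2 N·m counterclockwise.
Bag of cement: 43.5 × 9.81 = 426.7 N down at 0.236 m → arm 3.764 m, τ = 426.7 × 3.764 = 1606 N·m counterclockwise.
Load: 17.2 × 9.81 = 168.7 N down at 2.97 m → arm 1.03 m, τ = 168.7 × 1.03 = 173.8 N·m counterclockwise.
Lamp: 9.07 × 9.81 = 88.98 N down at 1.61 m → arm 2.39 m, τ = 88.98 × 2.39 = 212.7 N·m counterclockwise.
Net load moment about support B = 2191 N·m counterclockwise.
Reaction R at support A is upward at 0.298 m, arm 3.702 m → moment R × 3.702 clockwise.
Setting net torque to zero: R × 3.702 = 2191 → R = 592 N.

R_A ≈ 592 N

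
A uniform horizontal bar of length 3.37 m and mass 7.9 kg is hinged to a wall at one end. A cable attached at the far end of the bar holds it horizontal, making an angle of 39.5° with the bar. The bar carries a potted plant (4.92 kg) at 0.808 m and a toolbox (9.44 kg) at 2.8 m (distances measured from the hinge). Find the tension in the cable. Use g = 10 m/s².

T ≈ 204 N

Choose the hinge as the axis so the unknown hinge reaction has zero arm there.
Beam weight: 7.9 × 10 = 79 N down at 1.685 m → arm 1.685 m, τ = 79 × 1.685 = 133.1 N·m clockwise.
Potted plant: 4.92 × 10 = 49.2 N down at 0.808 m → arm 0.808 m, τ = 49.2 × 0.808 = 39.75 N·m clockwise.
Toolbox: 9.44 × 10 = 94.4 N down at 2.8 m → arm 2.8 m, τ = 94.4 × 2.8 = 264.3 N·m clockwise.
Total clockwise load moment = 437.1 N·m.
The cable tension T acts at 3.37 m; only its component perpendicular to the bar, T sinθ, produces torque. sin 39.5° = 0.6361.
For rotational equilibrium, T × 3.37 × 0.6361 = 437.1, so T = 437.1 / 2.144 = 204 N.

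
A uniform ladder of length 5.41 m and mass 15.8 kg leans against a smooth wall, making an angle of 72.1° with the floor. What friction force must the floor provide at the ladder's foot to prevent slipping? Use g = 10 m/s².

Choose the foot of the ladder as the axis so the floor normal and friction both act there and drop out.
Ladder weight 15.8×10 = 158 N acts at 2.705 m along the ladder; its horizontal arm is 2.705·cos72.1° = 0.8314 m → τ = 131.4 N·m clockwise.
Wall normal N acts horizontally at the top; its moment arm is the height L sinθ = 5.41·sin72.1° = 5.148 m, counterclockwise.
Balancing moments: N × 5.148 = 131.4, giving N = 25.5 N.
ΣFx = 0: friction at the foot balances the wall's push, so f = N_wall = 25.5 N.

f ≈ 25.5 N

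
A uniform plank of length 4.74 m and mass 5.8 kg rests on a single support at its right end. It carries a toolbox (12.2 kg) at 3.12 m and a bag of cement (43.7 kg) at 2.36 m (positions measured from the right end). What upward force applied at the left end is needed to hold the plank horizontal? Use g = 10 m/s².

F ≈ 327 N

Choose the right end as the axis so the unknown pivot reaction has zero arm there.
Beam weight: 5.8 × 10 = 58 N down at 2.37 m → arm 2.37 m, τ = 58 × 2.37 = 137.5 N·m counterclockwise.
Toolbox: 12.2 × 10 = 122 N down at 3.12 m → arm 3.12 m, τ = 122 × 3.12 = 380.6 N·m counterclockwise.
Bag of cement: 43.7 × 10 = 437 N down at 2.36 m → arm 2.36 m, τ = 437 × 2.36 = 1031 N·m counterclockwise.
Net moment of the loads = 1549 N·m counterclockwise.
The upward force F acts at the left end, arm 4.74 m, giving F × 4.74 clockwise.
Balancing moments: F × 4.74 = 1549, giving F = 1549 / 4.74 = 327 N.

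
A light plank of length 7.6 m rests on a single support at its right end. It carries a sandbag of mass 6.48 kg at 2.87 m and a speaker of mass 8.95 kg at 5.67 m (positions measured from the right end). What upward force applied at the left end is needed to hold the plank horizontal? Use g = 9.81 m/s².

About the right end:
Sandbag: 6.48 × 9.81 = 63.57 N down at 2.87 m → arm 2.87 m, τ = 63.57 × 2.87 = 182.4 N·m counterclockwise.
Speaker: 8.95 × 9.81 = 87.8 N down at 5.67 m → arm 5.67 m, τ = 87.8 × 5.67 = 497.8 N·m counterclockwise.
Net moment of the loads = 680.2 N·m counterclockwise.
The upward force F acts at the left end, arm 7.6 m, giving F × 7.6 clockwise.
Στ = 0 ⇒ F × 7.6 = 680.2 ⇒ F = 680.2 / 7.6 = 89.5 N.

F ≈ 89.5 N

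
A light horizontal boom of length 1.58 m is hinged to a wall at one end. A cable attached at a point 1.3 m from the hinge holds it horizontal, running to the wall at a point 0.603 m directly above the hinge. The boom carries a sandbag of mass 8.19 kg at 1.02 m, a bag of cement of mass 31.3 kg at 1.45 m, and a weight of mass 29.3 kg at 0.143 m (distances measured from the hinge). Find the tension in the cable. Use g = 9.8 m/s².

T ≈ 1040 N

About the hinge:
Sandbag: 8.19 × 9.8 = 80.26 N down at 1.02 m → arm 1.02 m, τ = 80.26 × 1.02 = 81.87 N·m clockwise.
Bag of cement: 31.3 × 9.8 = 306.7 N down at 1.45 m → arm 1.45 m, τ = 306.7 × 1.45 = 444.7 N·m clockwise.
Weight: 29.3 × 9.8 = 287.1 N down at 0.143 m → arm 0.143 m, τ = 287.1 × 0.143 = 41.06 N·m clockwise.
Total clockwise load moment = 567.6 N·m.
The cable tension T acts at 1.3 m; only its component perpendicular to the boom, T sinθ, produces torque. sinθ = h/√(h²+d²) = 0.603/√(0.603²+1.3²) = 0.4208.
For rotational equilibrium, T × 1.3 × 0.4208 = 567.6, so T = 567.6 / 0.547 = 1040 N.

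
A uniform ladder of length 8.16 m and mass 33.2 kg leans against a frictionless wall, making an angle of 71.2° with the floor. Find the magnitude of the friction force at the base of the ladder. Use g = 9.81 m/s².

Sum moments about the foot of the ladder (the floor normal and friction both act there and drop out).
Ladder weight 33.2×9.81 = 325.7 N acts at 4.08 m along the ladder; its horizontal arm is 4.08·cos71.2° = 1.315 m → τ = 428.3 N·m clockwise.
Wall normal N acts horizontally at the top; its moment arm is the height L sinθ = 8.16·sin71.2° = 7.725 m, counterclockwise.
For rotational equilibrium, N × 7.725 = 428.3, so N = 55.4 N.
ΣFx = 0: friction at the foot balances the wall's push, so f = N_wall = 55.4 N.

f ≈ 55.4 N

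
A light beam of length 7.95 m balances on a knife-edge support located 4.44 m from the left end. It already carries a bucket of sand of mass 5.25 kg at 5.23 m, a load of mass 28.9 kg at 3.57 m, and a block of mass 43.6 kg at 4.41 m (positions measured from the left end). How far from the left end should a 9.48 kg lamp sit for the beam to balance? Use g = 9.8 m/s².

Taking torques about the knife-edge support (at 4.44 m from the left end):
Bucket of sand: 5.25 × 9.8 = 51.45 N down at 5.23 m → arm 0.79 m, τ = 51.45 × 0.79 = 40.65 N·m clockwise.
Load: 28.9 × 9.8 = 283.2 N down at 3.57 m → arm 0.87 m, τ = 283.2 × 0.87 = 246.4 N·m counterclockwise.
Block: 43.6 × 9.8 = 427.3 N down at 4.41 m → arm 0.03 m, τ = 427.3 × 0.03 = 12.82 N·m counterclockwise.
Net moment of existing loads = 218.6 N·m counterclockwise.
The lamp weighs 9.48 × 9.8 = 92.9 N and must supply an equal clockwise moment, so its lever arm about the knife-edge support is 218.6 / 92.9 = 2.35 m.
That puts it at 4.44 + 2.35 = 6.79 m from the left end.

x ≈ 6.79 m from the left end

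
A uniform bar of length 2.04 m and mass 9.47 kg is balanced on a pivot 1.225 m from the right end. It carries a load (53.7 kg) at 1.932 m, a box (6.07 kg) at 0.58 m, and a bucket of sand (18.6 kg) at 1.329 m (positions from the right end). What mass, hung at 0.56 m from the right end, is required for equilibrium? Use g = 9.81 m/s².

About the pivot (at 1.225 m from the right end):
Beam weight: 9.47 × 9.81 = 92.9 N down at 1.02 m → arm 0.205 m, τ = 92.9 × 0.205 = 19.04 N·m clockwise.
Load: 53.7 × 9.81 = 526.8 N down at 1.932 m → arm 0.707 m, τ = 526.8 × 0.707 = 372.4 N·m counterclockwise.
Box: 6.07 × 9.81 = 59.55 N down at 0.58 m → arm 0.645 m, τ = 59.55 × 0.645 = 38.41 N·m clockwise.
Bucket of sand: 18.6 × 9.81 = 182.5 N down at 1.329 m → arm 0.104 m, τ = 182.5 × 0.104 = 18.98 N·m counterclockwise.
Net moment of known loads = 333.9 N·m counterclockwise.
An unknown mass m at 0.56 m has arm 0.665 m; its moment is m·g·0.665 clockwise.
Στ = 0 ⇒ m × 9.81 × 0.665 = 333.9 ⇒ m = 333.9 / (9.81 × 0.665) = 51.2 kg.

m ≈ 51.2 kg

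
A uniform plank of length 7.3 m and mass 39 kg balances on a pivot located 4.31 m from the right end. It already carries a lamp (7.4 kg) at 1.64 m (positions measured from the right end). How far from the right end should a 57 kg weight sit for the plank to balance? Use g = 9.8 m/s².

Choose the pivot (at 4.31 m from the right end) as the axis so the support reaction has zero arm there.
Beam weight: 39 × 9.8 = 382.2 N down at 3.65 m → arm 0.66 m, τ = 382.2 × 0.66 = 252.3 N·m clockwise.
Lamp: 7.4 × 9.8 = 72.52 N down at 1.64 m → arm 2.67 m, τ = 72.52 × 2.67 = 193.6 N·m clockwise.
Net moment of existing loads = 445.9 N·m clockwise.
The weight weighs 57 × 9.8 = 558.6 N and must supply an equal counterclockwise moment, so its lever arm about the pivot is 445.9 / 558.6 = 0.798 m.
That puts it at 4.31 + 0.798 = 5.11 m from the right end.

x ≈ 5.11 m from the right end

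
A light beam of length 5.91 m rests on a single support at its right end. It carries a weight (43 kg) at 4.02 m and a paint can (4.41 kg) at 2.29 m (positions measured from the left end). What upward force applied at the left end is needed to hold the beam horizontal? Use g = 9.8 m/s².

Choose the right end as the axis so the unknown pivot reaction has zero arm there.
Weight: 43 × 9.8 = 421.4 N down at 4.02 m → arm 1.89 m, τ = 421.4 × 1.89 = 796.4 N·m counterclockwise.
Paint can: 4.41 × 9.8 = 43.22 N down at 2.29 m → arm 3.62 m, τ = 43.22 × 3.62 = 156.5 N·m counterclockwise.
Net moment of the loads = 952.9 N·m counterclockwise.
The upward force F acts at the left end, arm 5.91 m, giving F × 5.91 clockwise.
Στ = 0 ⇒ F × 5.91 = 952.9 ⇒ F = 952.9 / 5.91 = 161 N.

F ≈ 161 N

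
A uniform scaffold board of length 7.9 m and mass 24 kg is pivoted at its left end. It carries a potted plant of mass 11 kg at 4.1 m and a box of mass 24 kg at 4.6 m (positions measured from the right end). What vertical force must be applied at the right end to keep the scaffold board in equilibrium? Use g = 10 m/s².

Taking torques about the left end:
Beam weight: 24 × 10 = 240 N down at 3.95 m → arm 3.95 m, τ = 240 × 3.95 = 948 N·m clockwise.
Potted plant: 11 × 10 = 110 N down at 4.1 m → arm 3.8 m, τ = 110 × 3.8 = 418 N·m clockwise.
Box: 24 × 10 = 240 N down at 4.6 m → arm 3.3 m, τ = 240 × 3.3 = 792 N·m clockwise.
Net moment of the loads = 2158 N·m clockwise.
The upward force F acts at the right end, arm 7.9 m, giving F × 7.9 counterclockwise.
Balancing moments: F × 7.9 = 2158, giving F = 2158 / 7.9 = 273 N.

F ≈ 273 N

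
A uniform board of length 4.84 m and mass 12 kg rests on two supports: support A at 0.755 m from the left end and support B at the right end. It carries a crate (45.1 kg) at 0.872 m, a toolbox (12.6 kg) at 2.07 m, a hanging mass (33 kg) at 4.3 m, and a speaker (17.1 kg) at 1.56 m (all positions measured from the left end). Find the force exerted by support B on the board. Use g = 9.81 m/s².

Sum moments about support A (its reaction then has zero moment arm).
Beam weight: 12 × 9.81 = 117.7 N down at 2.42 m → arm 1.665 m, τ = 117.7 × 1.665 = 196 N·m clockwise.
Crate: 45.1 × 9.81 = 442.4 N down at 0.872 m → arm 0.117 m, τ = 442.4 × 0.117 = 51.76 N·m clockwise.
Toolbox: 12.6 × 9.81 = 123.6 N down at 2.07 m → arm 1.315 m, τ = 123.6 × 1.315 = 162.5 N·m clockwise.
Hanging mass: 33 × 9.81 = 323.7 N down at 4.3 m → arm 3.545 m, τ = 323.7 × 3.545 = 1148 N·m clockwise.
Speaker: 17.1 × 9.81 = 167.8 N down at 1.56 m → arm 0.805 m, τ = 167.8 × 0.805 = 135.1 N·m clockwise.
Net load moment about support A = 1693 N·m clockwise.
Reaction R at support B is upward at 4.84 m, arm 4.085 m → moment R × 4.085 counterclockwise.
Balancing moments: R × 4.085 = 1693, giving R = 414 N.

R_B ≈ 414 N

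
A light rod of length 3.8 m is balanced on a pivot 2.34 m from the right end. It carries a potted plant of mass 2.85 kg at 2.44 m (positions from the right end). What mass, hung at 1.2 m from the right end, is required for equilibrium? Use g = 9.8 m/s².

Take moments about the pivot (at 2.34 m from the right end).
Potted plant: 2.85 × 9.8 = 27.93 N down at 2.44 m → arm 0.1 m, τ = 27.93 × 0.1 = 2.793 N·m counterclockwise.
Net moment of known loads = 2.793 N·m counterclockwise.
An unknown mass m at 1.2 m has arm 1.14 m; its moment is m·g·1.14 clockwise.
Στ = 0 ⇒ m × 9.8 × 1.14 = 2.793 ⇒ m = 2.793 / (9.8 × 1.14) = 0.25 kg.

m ≈ 0.25 kg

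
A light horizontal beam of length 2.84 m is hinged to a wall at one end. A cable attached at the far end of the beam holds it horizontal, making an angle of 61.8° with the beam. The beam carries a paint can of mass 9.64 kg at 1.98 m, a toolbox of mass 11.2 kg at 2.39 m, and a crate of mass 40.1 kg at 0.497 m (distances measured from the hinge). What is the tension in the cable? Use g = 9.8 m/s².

Take moments about the hinge.
Paint can: 9.64 × 9.8 = 94.47 N down at 1.98 m → arm 1.98 m, τ = 94.47 × 1.98 = 187.1 N·m clockwise.
Toolbox: 11.2 × 9.8 = 109.8 N down at 2.39 m → arm 2.39 m, τ = 109.8 × 2.39 = 262.4 N·m clockwise.
Crate: 40.1 × 9.8 = 393 N down at 0.497 m → arm 0.497 m, τ = 393 × 0.497 = 195.3 N·m clockwise.
Total clockwise load moment = 644.8 N·m.
The cable tension T acts at 2.84 m; only its component perpendicular to the beam, T sinθ, produces torque. sin 61.8° = 0.8813.
Στ = 0 ⇒ T × 2.84 × 0.8813 = 644.8 ⇒ T = 644.8 / 2.503 = 258 N.

T ≈ 258 N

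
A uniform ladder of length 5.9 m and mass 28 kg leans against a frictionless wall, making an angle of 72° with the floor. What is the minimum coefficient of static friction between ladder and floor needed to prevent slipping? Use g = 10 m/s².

μ_min ≈ 0.162

Choose the foot of the ladder as the axis so the floor normal and friction both act there and drop out.
Ladder weight 28×10 = 280 N acts at 2.95 m along the ladder; its horizontal arm is 2.95·cos72° = 0.9116 m → τ = 255.2 N·m clockwise.
Wall normal N acts horizontally at the top; its moment arm is the height L sinθ = 5.9·sin72° = 5.611 m, counterclockwise.
Balancing moments: N × 5.611 = 255.2, giving N = 45.48 N.
ΣFx = 0 ⇒ f = N_wall = 45.48 N. ΣFy = 0 ⇒ N_floor = 280 N.
μ_min = f / N_floor = 45.48 / 280 = 0.162.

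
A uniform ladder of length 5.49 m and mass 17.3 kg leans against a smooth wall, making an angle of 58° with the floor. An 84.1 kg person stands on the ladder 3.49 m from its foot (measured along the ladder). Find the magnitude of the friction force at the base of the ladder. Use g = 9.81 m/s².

f ≈ 381 N

Choose the foot of the ladder as the axis so the floor normal and friction both act there and drop out.
Ladder weight 17.3×9.81 = 169.7 N acts at 2.745 m along the ladder; its horizontal arm is 2.745·cos58° = 1.455 m → τ = 246.9 N·m clockwise.
Person: 84.1×9.81 = 825 N at 3.49 m → arm 1.849 m → τ = 1525 N·m clockwise.
Wall normal N acts horizontally at the top; its moment arm is the height L sinθ = 5.49·sin58° = 4.656 m, counterclockwise.
Στ = 0 ⇒ N × 4.656 = 1772 ⇒ N = 381 N.
ΣFx = 0: friction at the foot balances the wall's push, so f = N_wall = 381 N.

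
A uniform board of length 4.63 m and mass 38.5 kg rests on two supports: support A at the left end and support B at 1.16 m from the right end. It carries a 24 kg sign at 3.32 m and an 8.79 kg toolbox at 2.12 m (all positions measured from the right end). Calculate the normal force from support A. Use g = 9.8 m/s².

Sum moments about support B (its reaction then has zero moment arm).
Beam weight: 38.5 × 9.8 = 377.3 N down at 2.315 m → arm 1.155 m, τ = 377.3 × 1.155 = 435.8 N·m counterclockwise.
Sign: 24 × 9.8 = 235.2 N down at 3.32 m → arm 2.16 m, τ = 235.2 × 2.16 = 508 N·m counterclockwise.
Toolbox: 8.79 × 9.8 = 86.14 N down at 2.12 m → arm 0.96 m, τ = 86.14 × 0.96 = 82.69 N·m counterclockwise.
Net load moment about support B = 1026 N·m counterclockwise.
Reaction R at support A is upward at 4.63 m, arm 3.47 m → moment R × 3.47 clockwise.
For rotational equilibrium, R × 3.47 = 1026, so R = 296 N.

R_A ≈ 296 N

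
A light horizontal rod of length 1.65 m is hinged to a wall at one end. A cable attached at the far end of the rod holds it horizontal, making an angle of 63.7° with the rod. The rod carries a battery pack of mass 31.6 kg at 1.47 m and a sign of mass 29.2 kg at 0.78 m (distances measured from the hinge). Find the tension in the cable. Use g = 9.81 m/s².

Choose the hinge as the axis so the unknown hinge reaction has zero arm there.
Battery pack: 31.6 × 9.81 = 310 N down at 1.47 m → arm 1.47 m, τ = 310 × 1.47 = 455.7 N·m clockwise.
Sign: 29.2 × 9.81 = 286.5 N down at 0.78 m → arm 0.78 m, τ = 286.5 × 0.78 = 223.5 N·m clockwise.
Total clockwise load moment = 679.2 N·m.
The cable tension T acts at 1.65 m; only its component perpendicular to the rod, T sinθ, produces torque. sin 63.7° = 0.8965.
Στ = 0 ⇒ T × 1.65 × 0.8965 = 679.2 ⇒ T = 679.2 / 1.479 = 459 N.

T ≈ 459 N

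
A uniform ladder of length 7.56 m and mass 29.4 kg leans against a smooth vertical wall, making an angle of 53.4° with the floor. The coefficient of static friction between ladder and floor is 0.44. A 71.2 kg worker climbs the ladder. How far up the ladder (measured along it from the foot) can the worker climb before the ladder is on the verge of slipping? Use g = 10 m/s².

d ≈ 4.77 m

Take moments about the foot of the ladder.
Ladder weight 29.4×10 = 294 N acts at 3.78 m along the ladder; its horizontal arm is 3.78·cos53.4° = 2.254 m → τ = 662.7 N·m clockwise.
Worker weight 71.2×10 = 712 N at distance d → arm d·cos53.4° → τ = 712·d·0.5962 clockwise.
Wall normal N at the top has arm L sinθ = 6.069 m counterclockwise, so Στ = 0 gives N·6.069 = 662.7 + 424.5·d.
ΣFy = 0 ⇒ N_floor = 1006 N, so the maximum friction is μ_s·N_floor = 0.44×1006 = 442.6 N. ΣFx = 0 ⇒ N_wall = f, so at the slipping point N = 442.6 N.
Substituting: 442.6×6.069 = 662.7 + 424.5·d ⇒ d = (2686 − 662.7) / 424.5 = 4.77 m.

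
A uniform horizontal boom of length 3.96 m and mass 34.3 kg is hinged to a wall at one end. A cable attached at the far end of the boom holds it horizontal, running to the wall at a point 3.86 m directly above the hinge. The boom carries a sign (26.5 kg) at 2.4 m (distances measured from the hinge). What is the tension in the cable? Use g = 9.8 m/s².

About the hinge:
Beam weight: 34.3 × 9.8 = 336.1 N down at 1.98 m → arm 1.98 m, τ = 336.1 × 1.98 = 665.5 N·m clockwise.
Sign: 26.5 × 9.8 = 259.7 N down at 2.4 m → arm 2.4 m, τ = 259.7 × 2.4 = 623.3 N·m clockwise.
Total clockwise load moment = 1289 N·m.
The cable tension T acts at 3.96 m; only its component perpendicular to the boom, T sinθ, produces torque. sinθ = h/√(h²+d²) = 3.86/√(3.86²+3.96²) = 0.698.
Στ = 0 ⇒ T × 3.96 × 0.698 = 1289 ⇒ T = 1289 / 2.764 = 466 N.

T ≈ 466 N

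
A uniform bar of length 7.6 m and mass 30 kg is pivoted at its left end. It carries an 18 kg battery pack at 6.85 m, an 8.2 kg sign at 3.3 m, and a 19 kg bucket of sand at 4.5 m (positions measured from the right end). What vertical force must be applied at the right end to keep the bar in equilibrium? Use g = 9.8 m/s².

About the left end:
Beam weight: 30 × 9.8 = 294 N down at 3.8 m → arm 3.8 m, τ = 294 × 3.8 = 1117 N·m clockwise.
Battery pack: 18 × 9.8 = 176.4 N down at 6.85 m → arm 0.75 m, τ = 176.4 × 0.75 = 132.3 N·m clockwise.
Sign: 8.2 × 9.8 = 80.36 N down at 3.3 m → arm 4.3 m, τ = 80.36 × 4.3 = 345.5 N·m clockwise.
Bucket of sand: 19 × 9.8 = 186.2 N down at 4.5 m → arm 3.1 m, τ = 186.2 × 3.1 = 577.2 N·m clockwise.
Net moment of the loads = 2172 N·m clockwise.
The upward force F acts at the right end, arm 7.6 m, giving F × 7.6 counterclockwise.
For rotational equilibrium, F × 7.6 = 2172, so F = 2172 / 7.6 = 286 N.

F ≈ 286 N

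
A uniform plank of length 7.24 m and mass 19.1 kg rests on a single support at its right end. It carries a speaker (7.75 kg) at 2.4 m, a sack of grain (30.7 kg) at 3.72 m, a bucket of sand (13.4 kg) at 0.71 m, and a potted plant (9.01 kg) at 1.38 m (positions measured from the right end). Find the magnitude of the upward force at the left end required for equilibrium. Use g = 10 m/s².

F ≈ 309 N

Taking torques about the right end:
Beam weight: 19.1 × 10 = 191 N down at 3.62 m → arm 3.62 m, τ = 191 × 3.62 = 691.4 N·m counterclockwise.
Speaker: 7.75 × 10 = 77.5 N down at 2.4 m → arm 2.4 m, τ = 77.5 × 2.4 = 186 N·m counterclockwise.
Sack of grain: 30.7 × 10 = 307 N down at 3.72 m → arm 3.72 m, τ = 307 × 3.72 = 1142 N·m counterclockwise.
Bucket of sand: 13.4 × 10 = 134 N down at 0.71 m → arm 0.71 m, τ = 134 × 0.71 = 95.14 N·m counterclockwise.
Potted plant: 9.01 × 10 = 90.1 N down at 1.38 m → arm 1.38 m, τ = 90.1 × 1.38 = 124.3 N·m counterclockwise.
Net moment of the loads = 2239 N·m counterclockwise.
The upward force F acts at the left end, arm 7.24 m, giving F × 7.24 clockwise.
For rotational equilibrium, F × 7.24 = 2239, so F = 2239 / 7.24 = 309 N.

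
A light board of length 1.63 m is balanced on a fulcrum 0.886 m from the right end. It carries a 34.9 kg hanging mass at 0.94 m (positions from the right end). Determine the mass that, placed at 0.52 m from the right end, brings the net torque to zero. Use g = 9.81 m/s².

Take moments about the fulcrum (at 0.886 m from the right end).
Hanging mass: 34.9 × 9.81 = 342.4 N down at 0.94 m → arm 0.054 m, τ = 342.4 × 0.054 = 18.49 N·m counterclockwise.
Net moment of known loads = 18.49 N·m counterclockwise.
An unknown mass m at 0.52 m has arm 0.366 m; its moment is m·g·0.366 clockwise.
Balancing moments: m × 9.81 × 0.366 = 18.49, giving m = 18.49 / (9.81 × 0.366) = 5.15 kg.

m ≈ 5.15 kg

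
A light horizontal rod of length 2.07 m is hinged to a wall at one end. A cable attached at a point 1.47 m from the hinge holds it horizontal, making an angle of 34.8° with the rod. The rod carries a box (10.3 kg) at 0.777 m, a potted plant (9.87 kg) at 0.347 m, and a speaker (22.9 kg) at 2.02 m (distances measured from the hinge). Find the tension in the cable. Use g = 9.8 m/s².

T ≈ 674 N

Sum moments about the hinge (the unknown hinge reaction has zero arm there).
Box: 10.3 × 9.8 = 100.9 N down at 0.777 m → arm 0.777 m, τ = 100.9 × 0.777 = 78.4 N·m clockwise.
Potted plant: 9.87 × 9.8 = 96.73 N down at 0.347 m → arm 0.347 m, τ = 96.73 × 0.347 = 33.57 N·m clockwise.
Speaker: 22.9 × 9.8 = 224.4 N down at 2.02 m → arm 2.02 m, τ = 224.4 × 2.02 = 453.3 N·m clockwise.
Total clockwise load moment = 565.3 N·m.
The cable tension T acts at 1.47 m; only its component perpendicular to the rod, T sinθ, produces torque. sin 34.8° = 0.5707.
For rotational equilibrium, T × 1.47 × 0.5707 = 565.3, so T = 565.3 / 0.8389 = 674 N.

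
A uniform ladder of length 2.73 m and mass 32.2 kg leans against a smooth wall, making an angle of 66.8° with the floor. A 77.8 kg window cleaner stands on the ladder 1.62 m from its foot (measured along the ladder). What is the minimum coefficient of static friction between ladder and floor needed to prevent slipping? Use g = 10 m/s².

μ_min ≈ 0.243

Take moments about the foot of the ladder.
Ladder weight 32.2×10 = 322 N acts at 1.365 m along the ladder; its horizontal arm is 1.365·cos66.8° = 0.5377 m → τ = 173.1 N·m clockwise.
Window cleaner: 77.8×10 = 778 N at 1.62 m → arm 0.6382 m → τ = 496.5 N·m clockwise.
Wall normal N acts horizontally at the top; its moment arm is the height L sinθ = 2.73·sin66.8° = 2.509 m, counterclockwise.
For rotational equilibrium, N × 2.509 = 669.6, so N = 266.9 N.
ΣFx = 0 ⇒ f = N_wall = 266.9 N. ΣFy = 0 ⇒ N_floor = 1100 N.
μ_min = f / N_floor = 266.9 / 1100 = 0.243.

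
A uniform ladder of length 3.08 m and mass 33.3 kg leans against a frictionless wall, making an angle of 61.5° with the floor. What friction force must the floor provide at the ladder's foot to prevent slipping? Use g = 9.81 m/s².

f ≈ 88.7 N

Taking torques about the foot of the ladder:
Ladder weight 33.3×9.81 = 326.7 N acts at 1.54 m along the ladder; its horizontal arm is 1.54·cos61.5° = 0.7348 m → τ = 240.1 N·m clockwise.
Wall normal N acts horizontally at the top; its moment arm is the height L sinθ = 3.08·sin61.5° = 2.707 m, counterclockwise.
For rotational equilibrium, N × 2.707 = 240.1, so N = 88.7 N.
ΣFx = 0: friction at the foot balances the wall's push, so f = N_wall = 88.7 N.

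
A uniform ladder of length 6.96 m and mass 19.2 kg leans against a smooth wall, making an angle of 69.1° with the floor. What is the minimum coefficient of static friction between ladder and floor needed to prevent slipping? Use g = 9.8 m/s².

Sum moments about the foot of the ladder (the floor normal and friction both act there and drop out).
Ladder weight 19.2×9.8 = 188.2 N acts at 3.48 m along the ladder; its horizontal arm is 3.48·cos69.1° = 1.241 m → τ = 233.6 N·m clockwise.
Wall normal N acts horizontally at the top; its moment arm is the height L sinθ = 6.96·sin69.1° = 6.502 m, counterclockwise.
Στ = 0 ⇒ N × 6.502 = 233.6 ⇒ N = 35.93 N.
ΣFx = 0 ⇒ f = N_wall = 35.93 N. ΣFy = 0 ⇒ N_floor = 188.2 N.
μ_min = f / N_floor = 35.93 / 188.2 = 0.191.

μ_min ≈ 0.191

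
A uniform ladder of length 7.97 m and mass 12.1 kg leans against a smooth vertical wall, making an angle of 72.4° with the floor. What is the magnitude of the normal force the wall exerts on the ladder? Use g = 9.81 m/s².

Take moments about the foot of the ladder.
Ladder weight 12.1×9.81 = 118.7 N acts at 3.985 m along the ladder; its horizontal arm is 3.985·cos72.4° = 1.205 m → τ = 143 N·m clockwise.
Wall normal N acts horizontally at the top; its moment arm is the height L sinθ = 7.97·sin72.4° = 7.597 m, counterclockwise.
Setting net torque to zero: N × 7.597 = 143 → N = 18.8 N.

N_wall ≈ 18.8 N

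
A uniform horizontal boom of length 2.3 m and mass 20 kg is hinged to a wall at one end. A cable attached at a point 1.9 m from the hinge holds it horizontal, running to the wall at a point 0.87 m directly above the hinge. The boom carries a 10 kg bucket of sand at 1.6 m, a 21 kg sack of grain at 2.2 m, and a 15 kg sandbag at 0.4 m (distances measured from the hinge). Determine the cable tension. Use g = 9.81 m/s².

Taking torques about the hinge:
Beam weight: 20 × 9.81 = 196.2 N down at 1.15 m → arm 1.15 m, τ = 196.2 × 1.15 = 225.6 N·m clockwise.
Bucket of sand: 10 × 9.81 = 98.1 N down at 1.6 m → arm 1.6 m, τ = 98.1 × 1.6 = 157 N·m clockwise.
Sack of grain: 21 × 9.81 = 206 N down at 2.2 m → arm 2.2 m, τ = 206 × 2.2 = 453.2 N·m clockwise.
Sandbag: 15 × 9.81 = 147.2 N down at 0.4 m → arm 0.4 m, τ = 147.2 × 0.4 = 58.88 N·m clockwise.
Total clockwise load moment = 894.7 N·m.
The cable tension T acts at 1.9 m; only its component perpendicular to the boom, T sinθ, produces torque. sinθ = h/√(h²+d²) = 0.87/√(0.87²+1.9²) = 0.4163.
Balancing moments: T × 1.9 × 0.4163 = 894.7, giving T = 894.7 / 0.791 = 1130 N.

T ≈ 1130 N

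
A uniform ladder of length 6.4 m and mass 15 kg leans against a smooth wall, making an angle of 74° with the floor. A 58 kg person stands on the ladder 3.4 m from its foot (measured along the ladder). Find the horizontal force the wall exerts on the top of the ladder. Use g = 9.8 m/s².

About the foot of the ladder:
Ladder weight 15×9.8 = 147 N acts at 3.2 m along the ladder; its horizontal arm is 3.2·cos74° = 0.882 m → τ = 129.7 N·m clockwise.
Person: 58×9.8 = 568.4 N at 3.4 m → arm 0.9372 m → τ = 532.7 N·m clockwise.
Wall normal N acts horizontally at the top; its moment arm is the height L sinθ = 6.4·sin74° = 6.152 m, counterclockwise.
Στ = 0 ⇒ N × 6.152 = 662.4 ⇒ N = 108 N.

N_wall ≈ 108 N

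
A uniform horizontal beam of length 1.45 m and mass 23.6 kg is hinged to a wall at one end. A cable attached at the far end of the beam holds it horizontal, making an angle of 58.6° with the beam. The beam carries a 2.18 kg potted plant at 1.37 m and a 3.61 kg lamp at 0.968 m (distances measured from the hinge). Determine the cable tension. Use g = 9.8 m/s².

T ≈ 187 N

About the hinge:
Beam weight: 23.6 × 9.8 = 231.3 N down at 0.725 m → arm 0.725 m, τ = 231.3 × 0.725 = 167.7 N·m clockwise.
Potted plant: 2.18 × 9.8 = 21.36 N down at 1.37 m → arm 1.37 m, τ = 21.36 × 1.37 = 29.26 N·m clockwise.
Lamp: 3.61 × 9.8 = 35.38 N down at 0.968 m → arm 0.968 m, τ = 35.38 × 0.968 = 34.25 N·m clockwise.
Total clockwise load moment = 231.2 N·m.
The cable tension T acts at 1.45 m; only its component perpendicular to the beam, T sinθ, produces torque. sin 58.6° = 0.8536.
Στ = 0 ⇒ T × 1.45 × 0.8536 = 231.2 ⇒ T = 231.2 / 1.238 = 187 N.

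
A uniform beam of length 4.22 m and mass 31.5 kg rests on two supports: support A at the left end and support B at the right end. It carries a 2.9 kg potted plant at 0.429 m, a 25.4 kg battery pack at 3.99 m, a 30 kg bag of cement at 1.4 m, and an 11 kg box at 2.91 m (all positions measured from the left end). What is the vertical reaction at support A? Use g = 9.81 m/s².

R_A ≈ 424 N

Choose support B as the axis so its reaction then has zero moment arm.
Beam weight: 31.5 × 9.81 = 309 N down at 2.11 m → arm 2.11 m, τ = 309 × 2.11 = 652 N·m counterclockwise.
Potted plant: 2.9 × 9.81 = 28.45 N down at 0.429 m → arm 3.791 m, τ = 28.45 × 3.791 = 107.9 N·m counterclockwise.
Battery pack: 25.4 × 9.81 = 249.2 N down at 3.99 m → arm 0.23 m, τ = 249.2 × 0.23 = 57.32 N·m counterclockwise.
Bag of cement: 30 × 9.81 = 294.3 N down at 1.4 m → arm 2.82 m, τ = 294.3 × 2.82 = 829.9 N·m counterclockwise.
Box: 11 × 9.81 = 107.9 N down at 2.91 m → arm 1.31 m, τ = 107.9 × 1.31 = 141.3 N·m counterclockwise.
Net load moment about support B = 1788 N·m counterclockwise.
Reaction R at support A is upward at 0 m, arm 4.22 m → moment R × 4.22 clockwise.
Balancing moments: R × 4.22 = 1788, giving R = 424 N.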